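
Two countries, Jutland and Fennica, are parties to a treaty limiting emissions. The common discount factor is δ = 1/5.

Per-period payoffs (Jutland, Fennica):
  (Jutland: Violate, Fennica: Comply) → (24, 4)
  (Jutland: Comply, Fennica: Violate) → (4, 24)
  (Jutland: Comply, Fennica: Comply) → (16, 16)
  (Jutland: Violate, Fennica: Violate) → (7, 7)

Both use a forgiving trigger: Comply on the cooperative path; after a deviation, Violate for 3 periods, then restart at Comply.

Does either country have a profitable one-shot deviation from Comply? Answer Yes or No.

Yes

A one-shot deviation gives 24 now, then 7 for 3 periods, then back to 16.
Gain from deviating: (24−16) today; loss: (16−7) in each of the next 3 periods.
No-deviation condition: (16−7)(δ+…+δ^3) ≥ 24−16, i.e. δ+…+δ^3 ≥ 8/9.
At δ = 1/5: δ+…+δ^3 = 0.2480 < 0.8889.
So cooperation is not sustainable.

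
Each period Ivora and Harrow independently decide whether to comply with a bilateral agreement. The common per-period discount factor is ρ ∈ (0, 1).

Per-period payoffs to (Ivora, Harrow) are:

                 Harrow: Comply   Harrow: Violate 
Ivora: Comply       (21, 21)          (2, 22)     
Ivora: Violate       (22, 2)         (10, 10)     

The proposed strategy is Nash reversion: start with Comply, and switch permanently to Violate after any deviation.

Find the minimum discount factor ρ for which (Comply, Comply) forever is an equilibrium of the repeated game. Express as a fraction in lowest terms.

1/12

Cooperation forever yields 21 each period: 21/(1−ρ).
Deviating yields 22 once, then 10 forever: 22 + 10ρ/(1−ρ).
No profitable deviation requires 21/(1−ρ) ≥ 22 + 10ρ/(1−ρ).
Multiplying by (1−ρ): 21 ≥ 22(1−ρ) + 10ρ = 22 − 12ρ.
So 12ρ ≥ 1, i.e. ρ ≥ 1/12.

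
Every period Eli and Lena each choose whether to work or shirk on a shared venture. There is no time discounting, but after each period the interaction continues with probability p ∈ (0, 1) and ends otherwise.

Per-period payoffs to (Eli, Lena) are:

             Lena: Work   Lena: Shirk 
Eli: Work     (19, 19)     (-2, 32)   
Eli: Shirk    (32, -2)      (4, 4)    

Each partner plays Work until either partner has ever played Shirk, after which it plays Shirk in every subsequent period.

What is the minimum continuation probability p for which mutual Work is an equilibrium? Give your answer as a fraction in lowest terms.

13/28

Expected cooperation value is 19 + p·19 + p²·19 + … = 19/(1−p); deviation gives 32 + p·4/(1−p).
19 ≥ 32(1−p) + 4p ⇒ 28p ≥ 13 ⇒ p ≥ 13/28.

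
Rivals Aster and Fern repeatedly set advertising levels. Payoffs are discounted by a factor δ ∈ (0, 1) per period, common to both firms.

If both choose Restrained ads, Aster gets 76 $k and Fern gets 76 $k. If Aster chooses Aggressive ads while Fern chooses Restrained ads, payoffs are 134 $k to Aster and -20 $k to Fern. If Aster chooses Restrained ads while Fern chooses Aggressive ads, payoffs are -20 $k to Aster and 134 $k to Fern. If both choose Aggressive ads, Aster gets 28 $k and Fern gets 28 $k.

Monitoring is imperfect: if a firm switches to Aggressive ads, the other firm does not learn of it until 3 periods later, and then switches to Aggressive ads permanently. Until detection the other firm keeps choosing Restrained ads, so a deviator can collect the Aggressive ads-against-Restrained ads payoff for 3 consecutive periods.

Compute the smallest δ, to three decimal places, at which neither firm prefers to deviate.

0.818

The best deviation is to choose Aggressive ads for all 3 undetected periods, earning 134 each, then 28 forever once detected.
Deviation value: 134(1−δ^3)/(1−δ) + 28δ^3/(1−δ); cooperation value: 76/(1−δ).
IC: 76 ≥ 134(1−δ^3) + 28δ^3 = 134 − 106δ^3.
So δ^3 ≥ 58/106 = 29/53, giving δ ≥ (29/53)^(1/3) ≈ 0.818.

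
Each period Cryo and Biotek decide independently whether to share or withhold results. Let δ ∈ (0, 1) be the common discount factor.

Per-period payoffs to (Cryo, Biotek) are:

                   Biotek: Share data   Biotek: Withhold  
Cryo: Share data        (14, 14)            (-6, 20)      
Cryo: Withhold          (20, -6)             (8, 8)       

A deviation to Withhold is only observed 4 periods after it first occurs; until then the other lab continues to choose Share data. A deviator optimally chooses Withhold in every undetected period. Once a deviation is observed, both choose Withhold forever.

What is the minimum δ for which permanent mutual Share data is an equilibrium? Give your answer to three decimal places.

The best deviation is to choose Withhold for all 4 undetected periods, earning 20 each, then 8 forever once detected.
Deviation value: 20(1−δ^4)/(1−δ) + 8δ^4/(1−δ); cooperation value: 14/(1−δ).
IC: 14 ≥ 20(1−δ^4) + 8δ^4 = 20 − 12δ^4.
So δ^4 ≥ 6/12 = 1/2, giving δ ≥ (1/2)^(1/4) ≈ 0.841.

0.841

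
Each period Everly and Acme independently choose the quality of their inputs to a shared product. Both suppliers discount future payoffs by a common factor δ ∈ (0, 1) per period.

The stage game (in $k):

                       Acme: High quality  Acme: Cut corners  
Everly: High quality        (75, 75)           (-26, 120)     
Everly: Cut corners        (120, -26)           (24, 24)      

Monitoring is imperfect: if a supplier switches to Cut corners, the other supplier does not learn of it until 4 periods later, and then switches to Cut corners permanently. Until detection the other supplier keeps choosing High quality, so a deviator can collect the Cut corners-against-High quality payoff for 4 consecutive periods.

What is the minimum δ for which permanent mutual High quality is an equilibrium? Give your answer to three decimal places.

The best deviation is to choose Cut corners for all 4 undetected periods, earning 120 each, then 24 forever once detected.
Deviation value: 120(1−δ^4)/(1−δ) + 24δ^4/(1−δ); cooperation value: 75/(1−δ).
IC: 75 ≥ 120(1−δ^4) + 24δ^4 = 120 − 96δ^4.
So δ^4 ≥ 45/96 = 15/32, giving δ ≥ (15/32)^(1/4) ≈ 0.827.

0.827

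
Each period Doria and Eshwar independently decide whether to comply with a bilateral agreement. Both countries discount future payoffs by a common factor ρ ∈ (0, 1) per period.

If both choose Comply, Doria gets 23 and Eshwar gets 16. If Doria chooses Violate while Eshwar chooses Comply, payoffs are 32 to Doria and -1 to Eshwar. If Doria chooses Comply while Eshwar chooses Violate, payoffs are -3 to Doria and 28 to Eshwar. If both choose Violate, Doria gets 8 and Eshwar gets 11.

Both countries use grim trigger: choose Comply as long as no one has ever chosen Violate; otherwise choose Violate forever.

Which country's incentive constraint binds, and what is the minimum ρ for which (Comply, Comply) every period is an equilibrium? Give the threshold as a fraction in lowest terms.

Eshwar; ρ ≥ 12/17

For Doria: deviation gain 32−23 = 9, per-period punishment loss 23−8 = 15. IC gives ρ ≥ 9/24 = 3/8.
For Eshwar: gain 12, loss 5 per period, so ρ ≥ 12/17.
The tighter constraint is Eshwar's, so cooperation needs ρ ≥ 12/17.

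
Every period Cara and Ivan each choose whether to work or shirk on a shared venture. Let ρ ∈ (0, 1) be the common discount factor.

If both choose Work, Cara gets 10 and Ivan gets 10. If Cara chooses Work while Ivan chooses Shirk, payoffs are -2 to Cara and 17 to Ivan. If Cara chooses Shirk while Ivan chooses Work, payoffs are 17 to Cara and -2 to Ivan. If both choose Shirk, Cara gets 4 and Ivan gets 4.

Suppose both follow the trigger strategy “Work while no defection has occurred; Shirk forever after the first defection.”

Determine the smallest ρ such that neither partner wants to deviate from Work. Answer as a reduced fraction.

7/13

Under grim trigger the critical discount factor is (T−C)/(T−P) with T = 17, C = 10, P = 4.
ρ* = (17−10)/(17−4) = 7/13.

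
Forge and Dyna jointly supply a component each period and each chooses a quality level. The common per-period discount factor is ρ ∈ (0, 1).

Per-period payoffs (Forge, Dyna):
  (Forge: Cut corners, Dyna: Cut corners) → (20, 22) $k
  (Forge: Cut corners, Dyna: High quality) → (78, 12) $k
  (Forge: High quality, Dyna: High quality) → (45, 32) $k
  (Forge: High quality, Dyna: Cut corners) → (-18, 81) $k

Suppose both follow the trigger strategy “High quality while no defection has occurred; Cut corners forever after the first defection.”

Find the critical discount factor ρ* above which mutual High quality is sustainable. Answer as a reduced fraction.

Forge's threshold: (78−45)/(78−20) = 33/58.
Dyna's threshold: (81−32)/(81−22) = 49/59.
33/58 < 49/59, so Dyna binds and ρ* = 49/59.

49/59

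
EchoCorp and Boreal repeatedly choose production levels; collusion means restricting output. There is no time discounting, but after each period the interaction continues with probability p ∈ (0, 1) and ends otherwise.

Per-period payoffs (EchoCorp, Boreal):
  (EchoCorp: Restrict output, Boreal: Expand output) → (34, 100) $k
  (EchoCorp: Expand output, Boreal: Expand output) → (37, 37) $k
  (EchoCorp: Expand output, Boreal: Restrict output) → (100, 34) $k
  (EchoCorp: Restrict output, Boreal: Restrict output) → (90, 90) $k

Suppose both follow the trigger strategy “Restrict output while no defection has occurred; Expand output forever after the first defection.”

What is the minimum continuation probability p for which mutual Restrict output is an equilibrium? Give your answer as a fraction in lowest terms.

With no time discounting, the continuation probability p plays the role of the discount factor.
Grim-trigger IC: 90/(1−p) ≥ 100 + 37p/(1−p) ⇒ p ≥ (100−90)/(100−37) = 10/63.

10/63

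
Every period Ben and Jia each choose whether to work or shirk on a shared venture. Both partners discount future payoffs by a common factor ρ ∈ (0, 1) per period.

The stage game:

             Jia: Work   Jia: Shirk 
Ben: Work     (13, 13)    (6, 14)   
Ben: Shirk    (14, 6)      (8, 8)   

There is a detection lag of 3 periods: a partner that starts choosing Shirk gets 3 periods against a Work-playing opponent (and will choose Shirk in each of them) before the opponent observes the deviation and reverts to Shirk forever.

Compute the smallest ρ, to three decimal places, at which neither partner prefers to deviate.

Deviating for the 3 undetected periods gains 14−13 = 1 per period over cooperation, then loses 13−8 = 5 per period forever once punishment starts.
Gain: 1(1 + ρ + … + ρ^2); loss: 5·ρ^3/(1−ρ).
No profitable deviation ⇔ 1(1−ρ^3) ≤ 5·ρ^3, i.e. ρ^3 ≥ 1/(1+5) = 1/6.
Hence ρ ≥ (1/6)^(1/3) ≈ 0.550.

0.550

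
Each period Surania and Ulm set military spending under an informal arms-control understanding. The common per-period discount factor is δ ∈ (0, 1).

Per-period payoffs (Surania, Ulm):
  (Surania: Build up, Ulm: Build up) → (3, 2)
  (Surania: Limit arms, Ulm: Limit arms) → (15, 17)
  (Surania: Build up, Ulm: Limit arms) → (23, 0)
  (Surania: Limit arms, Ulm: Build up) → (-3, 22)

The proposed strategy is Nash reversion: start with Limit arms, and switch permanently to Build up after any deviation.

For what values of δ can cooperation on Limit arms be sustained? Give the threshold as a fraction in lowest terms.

2/5

Surania: cooperation gives 15 each period; deviation gives 23 once then 3 forever.
  15/(1−δ) ≥ 23 + 3δ/(1−δ) ⇒ δ ≥ 8/20 = 2/5.
Ulm: cooperation gives 17 each period; deviation gives 22 once then 2 forever.
  δ ≥ 5/20 = 1/4.
Both must hold, so the binding constraint is Surania's: δ ≥ 2/5.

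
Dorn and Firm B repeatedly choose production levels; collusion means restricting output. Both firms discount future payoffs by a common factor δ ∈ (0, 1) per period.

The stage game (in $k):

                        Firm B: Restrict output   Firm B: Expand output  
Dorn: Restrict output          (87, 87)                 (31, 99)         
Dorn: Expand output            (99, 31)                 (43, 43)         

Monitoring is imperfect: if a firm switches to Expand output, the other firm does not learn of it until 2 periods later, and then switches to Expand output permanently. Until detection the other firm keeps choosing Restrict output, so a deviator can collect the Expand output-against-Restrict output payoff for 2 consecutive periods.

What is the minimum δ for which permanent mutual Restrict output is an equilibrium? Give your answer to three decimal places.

0.463

Deviating for the 2 undetected periods gains 99−87 = 12 per period over cooperation, then loses 87−43 = 44 per period forever once punishment starts.
Gain: 12(1 + δ + … + δ^1); loss: 44·δ^2/(1−δ).
No profitable deviation ⇔ 12(1−δ^2) ≤ 44·δ^2, i.e. δ^2 ≥ 12/(12+44) = 3/14.
Hence δ ≥ (3/14)^(1/2) ≈ 0.463.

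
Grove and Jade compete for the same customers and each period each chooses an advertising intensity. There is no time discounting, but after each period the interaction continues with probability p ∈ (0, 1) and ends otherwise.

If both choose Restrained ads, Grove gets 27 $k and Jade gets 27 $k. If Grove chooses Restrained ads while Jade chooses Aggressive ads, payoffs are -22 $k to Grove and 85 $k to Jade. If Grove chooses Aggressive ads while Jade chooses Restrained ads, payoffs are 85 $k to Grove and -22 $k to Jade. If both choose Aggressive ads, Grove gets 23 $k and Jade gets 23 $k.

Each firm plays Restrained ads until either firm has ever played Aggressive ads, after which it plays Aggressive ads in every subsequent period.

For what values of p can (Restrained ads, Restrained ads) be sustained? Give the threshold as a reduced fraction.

Expected cooperation value is 27 + p·27 + p²·27 + … = 27/(1−p); deviation gives 85 + p·23/(1−p).
27 ≥ 85(1−p) + 23p ⇒ 62p ≥ 58 ⇒ p ≥ 58/62 = 29/31.

29/31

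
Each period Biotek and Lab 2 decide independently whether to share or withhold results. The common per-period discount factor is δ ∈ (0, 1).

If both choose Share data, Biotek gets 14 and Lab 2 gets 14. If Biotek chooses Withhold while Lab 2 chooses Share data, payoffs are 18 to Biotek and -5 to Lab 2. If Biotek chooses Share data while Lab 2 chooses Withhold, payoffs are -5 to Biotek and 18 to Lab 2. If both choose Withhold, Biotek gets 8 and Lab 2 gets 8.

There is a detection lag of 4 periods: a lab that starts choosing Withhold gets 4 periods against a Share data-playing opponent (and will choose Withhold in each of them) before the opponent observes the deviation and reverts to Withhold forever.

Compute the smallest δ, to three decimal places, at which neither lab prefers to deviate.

0.795

A deviator earns 18 for 4 periods, then 8 forever; cooperating earns 14 forever. Multiplying the IC by (1−δ):
14 ≥ 18(1−δ^4) + 8δ^4, so 10·δ^4 ≥ 4 and δ^4 ≥ 2/5.
δ ≥ (2/5)^(1/4) ≈ 0.795.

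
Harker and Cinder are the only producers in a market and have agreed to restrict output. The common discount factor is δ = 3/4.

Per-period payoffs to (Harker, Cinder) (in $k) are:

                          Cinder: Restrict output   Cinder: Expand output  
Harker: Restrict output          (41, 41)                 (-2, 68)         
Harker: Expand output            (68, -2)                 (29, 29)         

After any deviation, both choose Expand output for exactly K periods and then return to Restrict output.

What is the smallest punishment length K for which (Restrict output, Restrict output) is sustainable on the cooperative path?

5

No profitable deviation requires (41−29)(δ+…+δ^K) ≥ 68−41, i.e. δ+…+δ^K ≥ 9/4 ≈ 2.2500.
With δ = 3/4, the partial sums are K=1: 0.7500, K=2: 1.3125, K=3: 1.7344, K=4: 2.0508, K=5: 2.2881.
K = 5 is the first length at which the sum reaches 2.2500.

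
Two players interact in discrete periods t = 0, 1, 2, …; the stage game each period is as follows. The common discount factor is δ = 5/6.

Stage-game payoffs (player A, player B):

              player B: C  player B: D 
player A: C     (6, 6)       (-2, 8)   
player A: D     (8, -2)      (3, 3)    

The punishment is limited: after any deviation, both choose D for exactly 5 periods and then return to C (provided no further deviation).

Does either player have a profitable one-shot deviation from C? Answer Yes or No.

Comparing payoff streams over the 6 periods until play realigns: cooperate → 6(1+δ+…+δ^5); deviate → 8 + 3(δ+…+δ^5).
Cooperation is sustained iff (6−3)(δ+…+δ^5) ≥ 8−6.
δ+…+δ^5 = 5/6·(1−(5/6)^5)/(1−5/6) = 2.9906, and (8−6)/(6−3) = 0.6667.
2.9906 ≥ 0.6667, so cooperation is sustainable.

No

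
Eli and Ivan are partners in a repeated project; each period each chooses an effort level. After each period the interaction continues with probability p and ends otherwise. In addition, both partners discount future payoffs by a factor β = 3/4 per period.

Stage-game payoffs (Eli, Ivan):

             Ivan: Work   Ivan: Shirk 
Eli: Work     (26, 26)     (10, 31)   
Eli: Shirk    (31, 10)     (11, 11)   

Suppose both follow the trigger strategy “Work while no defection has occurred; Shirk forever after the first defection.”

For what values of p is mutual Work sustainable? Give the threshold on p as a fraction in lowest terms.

With continuation probability p and discount β, the effective per-period discount factor is βp.
Grim-trigger IC: βp ≥ (31−26)/(31−11) = 1/4.
So p ≥ (1/4)/(3/4) = 1/3.

1/3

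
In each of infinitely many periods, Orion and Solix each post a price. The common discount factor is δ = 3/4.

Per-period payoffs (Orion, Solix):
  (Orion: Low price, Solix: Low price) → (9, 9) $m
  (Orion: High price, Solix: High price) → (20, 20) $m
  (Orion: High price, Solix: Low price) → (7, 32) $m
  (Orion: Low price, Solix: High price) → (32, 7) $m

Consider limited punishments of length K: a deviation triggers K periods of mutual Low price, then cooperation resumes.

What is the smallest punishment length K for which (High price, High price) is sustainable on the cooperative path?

Need Σ_{k=1}^{K} δ^k ≥ (32−20)/(20−9) = 1.0909 at δ = 3/4.
At K = 1 the sum is 0.7500 < 1.0909; at K = 2 it is 1.3125 ≥ 1.0909.
So the minimum punishment length is K = 2.

2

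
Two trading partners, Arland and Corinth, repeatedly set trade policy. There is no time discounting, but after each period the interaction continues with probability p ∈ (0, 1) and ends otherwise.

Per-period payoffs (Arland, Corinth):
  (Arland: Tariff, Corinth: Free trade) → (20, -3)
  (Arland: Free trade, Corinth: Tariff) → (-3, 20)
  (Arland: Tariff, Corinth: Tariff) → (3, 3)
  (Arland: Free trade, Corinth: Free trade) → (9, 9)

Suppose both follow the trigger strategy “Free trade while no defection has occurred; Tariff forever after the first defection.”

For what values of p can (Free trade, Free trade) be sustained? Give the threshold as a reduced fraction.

With no time discounting, the continuation probability p plays the role of the discount factor.
Grim-trigger IC: 9/(1−p) ≥ 20 + 3p/(1−p) ⇒ p ≥ (20−9)/(20−3) = 11/17.

11/17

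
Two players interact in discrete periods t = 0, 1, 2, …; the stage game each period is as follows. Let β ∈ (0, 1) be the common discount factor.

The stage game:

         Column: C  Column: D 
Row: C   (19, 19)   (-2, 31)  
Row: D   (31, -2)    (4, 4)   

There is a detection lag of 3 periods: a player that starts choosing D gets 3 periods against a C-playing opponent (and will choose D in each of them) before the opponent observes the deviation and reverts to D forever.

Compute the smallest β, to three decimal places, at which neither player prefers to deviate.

0.763

The best deviation is to choose D for all 3 undetected periods, earning 31 each, then 4 forever once detected.
Deviation value: 31(1−β^3)/(1−β) + 4β^3/(1−β); cooperation value: 19/(1−β).
IC: 19 ≥ 31(1−β^3) + 4β^3 = 31 − 27β^3.
So β^3 ≥ 12/27 = 4/9, giving β ≥ (4/9)^(1/3) ≈ 0.763.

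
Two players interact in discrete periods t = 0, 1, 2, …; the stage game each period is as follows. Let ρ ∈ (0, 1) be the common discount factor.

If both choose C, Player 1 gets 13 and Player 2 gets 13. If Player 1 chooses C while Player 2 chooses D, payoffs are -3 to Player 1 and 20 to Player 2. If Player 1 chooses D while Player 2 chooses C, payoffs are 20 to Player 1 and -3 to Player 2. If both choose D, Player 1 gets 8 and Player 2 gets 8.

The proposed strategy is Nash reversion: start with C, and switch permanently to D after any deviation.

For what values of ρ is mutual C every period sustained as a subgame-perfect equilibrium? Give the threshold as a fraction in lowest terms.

7/12

Cooperation forever yields 13 each period: 13/(1−ρ).
Deviating yields 20 once, then 8 forever: 20 + 8ρ/(1−ρ).
No profitable deviation requires 13/(1−ρ) ≥ 20 + 8ρ/(1−ρ).
Multiplying by (1−ρ): 13 ≥ 20(1−ρ) + 8ρ = 20 − 12ρ.
So 12ρ ≥ 7, i.e. ρ ≥ 7/12.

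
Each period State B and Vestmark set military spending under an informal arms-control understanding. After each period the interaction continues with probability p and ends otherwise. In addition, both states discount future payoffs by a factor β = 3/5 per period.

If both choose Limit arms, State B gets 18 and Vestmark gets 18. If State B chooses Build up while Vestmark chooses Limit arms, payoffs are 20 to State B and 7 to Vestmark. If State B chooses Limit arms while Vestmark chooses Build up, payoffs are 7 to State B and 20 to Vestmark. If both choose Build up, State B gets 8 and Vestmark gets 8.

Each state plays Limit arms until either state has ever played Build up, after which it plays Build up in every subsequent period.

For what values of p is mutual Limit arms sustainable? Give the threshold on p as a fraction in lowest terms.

5/18

Expected continuation weight on next period's payoff is β·p = 3/5·p, which plays the role of the discount factor.
Cooperation requires 3/5·p ≥ (20−18)/(20−8) = 1/6, hence p ≥ 5/18.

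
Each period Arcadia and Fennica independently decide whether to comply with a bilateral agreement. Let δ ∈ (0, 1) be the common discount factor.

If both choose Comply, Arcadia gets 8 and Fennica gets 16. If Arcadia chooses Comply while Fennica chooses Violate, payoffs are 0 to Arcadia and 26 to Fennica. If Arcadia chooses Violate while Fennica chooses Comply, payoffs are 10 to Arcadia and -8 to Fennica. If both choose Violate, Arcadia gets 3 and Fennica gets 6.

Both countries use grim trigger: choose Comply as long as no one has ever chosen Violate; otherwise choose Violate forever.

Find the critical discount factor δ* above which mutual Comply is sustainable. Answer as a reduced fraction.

For Arcadia: deviation gain 10−8 = 2, per-period punishment loss 8−3 = 5. IC gives δ ≥ 2/7.
For Fennica: gain 10, loss 10 per period, so δ ≥ 10/20 = 1/2.
The tighter constraint is Fennica's, so cooperation needs δ ≥ 1/2.

1/2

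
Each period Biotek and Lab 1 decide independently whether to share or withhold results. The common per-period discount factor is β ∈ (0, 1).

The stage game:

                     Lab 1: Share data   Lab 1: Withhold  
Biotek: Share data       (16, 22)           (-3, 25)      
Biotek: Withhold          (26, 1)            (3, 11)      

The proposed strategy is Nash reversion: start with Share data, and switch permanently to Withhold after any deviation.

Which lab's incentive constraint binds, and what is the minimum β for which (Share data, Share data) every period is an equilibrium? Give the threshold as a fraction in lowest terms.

Biotek; β ≥ 10/23

Biotek: cooperation gives 16 each period; deviation gives 26 once then 3 forever.
  16/(1−β) ≥ 26 + 3β/(1−β) ⇒ β ≥ 10/23.
Lab 1: cooperation gives 22 each period; deviation gives 25 once then 11 forever.
  β ≥ 3/14.
Both must hold, so the binding constraint is Biotek's: β ≥ 10/23.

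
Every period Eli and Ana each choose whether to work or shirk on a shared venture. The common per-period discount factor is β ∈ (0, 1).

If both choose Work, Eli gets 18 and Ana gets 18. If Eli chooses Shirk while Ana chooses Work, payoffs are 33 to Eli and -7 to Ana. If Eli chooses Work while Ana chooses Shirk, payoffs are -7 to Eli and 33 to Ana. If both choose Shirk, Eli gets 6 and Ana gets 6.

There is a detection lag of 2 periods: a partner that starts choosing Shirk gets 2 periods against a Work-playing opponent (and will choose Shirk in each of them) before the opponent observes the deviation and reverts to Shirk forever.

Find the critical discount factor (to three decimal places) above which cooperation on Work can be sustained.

The best deviation is to choose Shirk for all 2 undetected periods, earning 33 each, then 6 forever once detected.
Deviation value: 33(1−β^2)/(1−β) + 6β^2/(1−β); cooperation value: 18/(1−β).
IC: 18 ≥ 33(1−β^2) + 6β^2 = 33 − 27β^2.
So β^2 ≥ 15/27 = 5/9, giving β ≥ (5/9)^(1/2) ≈ 0.745.

0.745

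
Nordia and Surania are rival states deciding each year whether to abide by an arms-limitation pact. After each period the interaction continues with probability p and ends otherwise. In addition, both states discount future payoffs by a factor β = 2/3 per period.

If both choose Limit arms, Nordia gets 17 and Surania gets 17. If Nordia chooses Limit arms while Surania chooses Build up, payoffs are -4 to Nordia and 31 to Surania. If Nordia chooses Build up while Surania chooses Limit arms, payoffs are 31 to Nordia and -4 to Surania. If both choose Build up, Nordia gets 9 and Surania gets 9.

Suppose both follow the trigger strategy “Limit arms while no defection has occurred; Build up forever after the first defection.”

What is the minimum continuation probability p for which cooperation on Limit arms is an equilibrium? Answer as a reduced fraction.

21/22

With continuation probability p and discount β, the effective per-period discount factor is βp.
Grim-trigger IC: βp ≥ (31−17)/(31−9) = 7/11.
So p ≥ (7/11)/(2/3) = 21/22.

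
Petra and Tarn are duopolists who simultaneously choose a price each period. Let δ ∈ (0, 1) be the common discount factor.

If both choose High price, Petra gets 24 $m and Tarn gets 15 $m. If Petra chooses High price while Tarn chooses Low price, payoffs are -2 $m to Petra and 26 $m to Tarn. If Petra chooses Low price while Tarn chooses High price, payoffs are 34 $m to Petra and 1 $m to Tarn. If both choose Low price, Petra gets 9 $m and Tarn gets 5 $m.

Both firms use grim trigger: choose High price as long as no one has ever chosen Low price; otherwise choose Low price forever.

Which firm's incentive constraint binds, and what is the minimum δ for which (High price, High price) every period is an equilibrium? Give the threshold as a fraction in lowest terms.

Tarn; δ ≥ 11/21

For Petra: deviation gain 34−24 = 10, per-period punishment loss 24−9 = 15. IC gives δ ≥ 10/25 = 2/5.
For Tarn: gain 11, loss 10 per period, so δ ≥ 11/21.
The tighter constraint is Tarn's, so cooperation needs δ ≥ 11/21.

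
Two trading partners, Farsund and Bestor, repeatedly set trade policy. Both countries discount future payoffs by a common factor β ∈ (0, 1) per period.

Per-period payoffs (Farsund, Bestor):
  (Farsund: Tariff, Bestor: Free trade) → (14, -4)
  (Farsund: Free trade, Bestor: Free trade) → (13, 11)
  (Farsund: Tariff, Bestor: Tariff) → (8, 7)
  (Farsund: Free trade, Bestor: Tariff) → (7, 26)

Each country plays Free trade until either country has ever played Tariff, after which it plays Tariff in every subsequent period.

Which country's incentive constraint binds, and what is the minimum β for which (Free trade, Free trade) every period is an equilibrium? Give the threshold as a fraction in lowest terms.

Bestor; β ≥ 15/19

For Farsund: deviation gain 14−13 = 1, per-period punishment loss 13−8 = 5. IC gives β ≥ 1/6.
For Bestor: gain 15, loss 4 per period, so β ≥ 15/19.
The tighter constraint is Bestor's, so cooperation needs β ≥ 15/19.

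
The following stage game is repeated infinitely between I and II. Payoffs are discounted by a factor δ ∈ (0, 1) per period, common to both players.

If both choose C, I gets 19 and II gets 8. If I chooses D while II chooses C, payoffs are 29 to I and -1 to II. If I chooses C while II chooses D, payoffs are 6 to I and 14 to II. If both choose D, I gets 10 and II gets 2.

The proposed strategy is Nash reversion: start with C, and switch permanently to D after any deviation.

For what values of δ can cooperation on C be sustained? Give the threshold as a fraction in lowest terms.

I: cooperation gives 19 each period; deviation gives 29 once then 10 forever.
  19/(1−δ) ≥ 29 + 10δ/(1−δ) ⇒ δ ≥ 10/19.
II: cooperation gives 8 each period; deviation gives 14 once then 2 forever.
  δ ≥ 6/12 = 1/2.
Both must hold, so the binding constraint is I's: δ ≥ 10/19.

10/19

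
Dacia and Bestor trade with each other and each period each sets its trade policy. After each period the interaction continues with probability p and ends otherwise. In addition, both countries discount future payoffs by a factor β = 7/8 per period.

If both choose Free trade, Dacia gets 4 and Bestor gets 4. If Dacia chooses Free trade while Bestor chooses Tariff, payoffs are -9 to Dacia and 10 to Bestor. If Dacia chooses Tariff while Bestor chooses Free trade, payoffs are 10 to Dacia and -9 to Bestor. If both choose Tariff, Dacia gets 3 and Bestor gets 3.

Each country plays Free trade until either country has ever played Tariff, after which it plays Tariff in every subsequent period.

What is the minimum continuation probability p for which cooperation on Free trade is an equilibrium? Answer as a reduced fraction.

48/49

With continuation probability p and discount β, the effective per-period discount factor is βp.
Grim-trigger IC: βp ≥ (10−4)/(10−3) = 6/7.
So p ≥ (6/7)/(7/8) = 48/49.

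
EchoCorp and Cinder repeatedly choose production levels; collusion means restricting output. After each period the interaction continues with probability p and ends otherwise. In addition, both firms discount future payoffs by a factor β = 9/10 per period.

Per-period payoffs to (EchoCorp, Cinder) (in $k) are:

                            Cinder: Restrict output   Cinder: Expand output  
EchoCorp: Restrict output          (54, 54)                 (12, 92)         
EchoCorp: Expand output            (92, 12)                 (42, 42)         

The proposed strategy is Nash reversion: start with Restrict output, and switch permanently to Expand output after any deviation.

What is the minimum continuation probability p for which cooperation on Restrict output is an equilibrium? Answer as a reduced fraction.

Expected continuation weight on next period's payoff is β·p = 9/10·p, which plays the role of the discount factor.
Cooperation requires 9/10·p ≥ (92−54)/(92−42) = 19/25, hence p ≥ 38/45.

38/45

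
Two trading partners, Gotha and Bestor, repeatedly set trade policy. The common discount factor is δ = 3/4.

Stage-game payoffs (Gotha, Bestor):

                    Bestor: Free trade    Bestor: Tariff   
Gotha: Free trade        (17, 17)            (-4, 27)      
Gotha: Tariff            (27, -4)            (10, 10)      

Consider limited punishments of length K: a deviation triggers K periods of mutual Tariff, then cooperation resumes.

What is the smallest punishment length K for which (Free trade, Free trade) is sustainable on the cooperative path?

Need Σ_{k=1}^{K} δ^k ≥ (27−17)/(17−10) = 1.4286 at δ = 3/4.
At K = 2 the sum is 1.3125 < 1.4286; at K = 3 it is 1.7344 ≥ 1.4286.
So the minimum punishment length is K = 3.

3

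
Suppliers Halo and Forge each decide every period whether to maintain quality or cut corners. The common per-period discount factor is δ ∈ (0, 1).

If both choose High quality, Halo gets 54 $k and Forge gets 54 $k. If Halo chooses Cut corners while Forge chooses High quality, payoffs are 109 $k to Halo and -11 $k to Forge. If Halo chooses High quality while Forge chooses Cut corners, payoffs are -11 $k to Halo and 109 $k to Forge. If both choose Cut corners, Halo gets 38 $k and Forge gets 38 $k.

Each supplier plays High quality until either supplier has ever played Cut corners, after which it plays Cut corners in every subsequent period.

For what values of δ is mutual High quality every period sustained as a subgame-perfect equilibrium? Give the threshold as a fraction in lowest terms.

Under grim trigger the critical discount factor is (T−C)/(T−P) with T = 109, C = 54, P = 38.
δ* = (109−54)/(109−38) = 55/71.

55/71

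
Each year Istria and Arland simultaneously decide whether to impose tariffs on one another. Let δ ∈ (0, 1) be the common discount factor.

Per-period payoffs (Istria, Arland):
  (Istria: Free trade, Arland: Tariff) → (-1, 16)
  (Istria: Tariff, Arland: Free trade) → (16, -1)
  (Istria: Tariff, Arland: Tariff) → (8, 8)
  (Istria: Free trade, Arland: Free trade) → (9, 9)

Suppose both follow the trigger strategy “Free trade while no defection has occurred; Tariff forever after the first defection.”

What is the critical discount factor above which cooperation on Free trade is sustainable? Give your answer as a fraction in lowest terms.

Cooperation forever yields 9 each period: 9/(1−δ).
Deviating yields 16 once, then 8 forever: 16 + 8δ/(1−δ).
No profitable deviation requires 9/(1−δ) ≥ 16 + 8δ/(1−δ).
Multiplying by (1−δ): 9 ≥ 16(1−δ) + 8δ = 16 − 8δ.
So 8δ ≥ 7, i.e. δ ≥ 7/8.

7/8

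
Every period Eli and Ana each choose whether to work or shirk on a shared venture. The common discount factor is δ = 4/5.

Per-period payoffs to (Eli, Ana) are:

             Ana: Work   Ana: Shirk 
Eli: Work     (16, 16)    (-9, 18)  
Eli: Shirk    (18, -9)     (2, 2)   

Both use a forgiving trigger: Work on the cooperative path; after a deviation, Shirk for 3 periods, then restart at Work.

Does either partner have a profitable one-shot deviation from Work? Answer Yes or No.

A one-shot deviation gives 18 now, then 2 for 3 periods, then back to 16.
Gain from deviating: (18−16) today; loss: (16−2) in each of the next 3 periods.
No-deviation condition: (16−2)(δ+…+δ^3) ≥ 18−16, i.e. δ+…+δ^3 ≥ 1/7.
At δ = 4/5: δ+…+δ^3 = 1.9520 ≥ 0.1429.
So cooperation is sustainable.

No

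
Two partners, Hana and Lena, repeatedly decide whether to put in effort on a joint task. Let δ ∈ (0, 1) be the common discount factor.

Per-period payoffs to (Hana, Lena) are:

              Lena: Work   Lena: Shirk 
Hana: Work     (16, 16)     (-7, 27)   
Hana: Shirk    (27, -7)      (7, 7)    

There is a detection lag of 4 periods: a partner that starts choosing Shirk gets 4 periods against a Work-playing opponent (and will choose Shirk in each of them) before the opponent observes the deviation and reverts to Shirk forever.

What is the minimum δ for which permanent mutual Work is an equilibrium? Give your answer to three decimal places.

0.861

Deviating for the 4 undetected periods gains 27−16 = 11 per period over cooperation, then loses 16−7 = 9 per period forever once punishment starts.
Gain: 11(1 + δ + … + δ^3); loss: 9·δ^4/(1−δ).
No profitable deviation ⇔ 11(1−δ^4) ≤ 9·δ^4, i.e. δ^4 ≥ 11/(11+9) = 11/20.
Hence δ ≥ (11/20)^(1/4) ≈ 0.861.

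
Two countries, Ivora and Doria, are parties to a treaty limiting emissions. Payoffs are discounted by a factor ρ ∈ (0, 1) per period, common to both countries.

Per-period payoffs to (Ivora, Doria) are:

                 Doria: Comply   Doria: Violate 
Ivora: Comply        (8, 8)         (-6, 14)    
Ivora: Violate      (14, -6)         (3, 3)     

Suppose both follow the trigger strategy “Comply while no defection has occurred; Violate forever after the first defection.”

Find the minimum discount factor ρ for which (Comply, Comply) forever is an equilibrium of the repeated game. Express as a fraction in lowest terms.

8/(1−ρ) ≥ 14 + 3ρ/(1−ρ)
8 ≥ 14 − 11ρ
ρ ≥ 6/11.

6/11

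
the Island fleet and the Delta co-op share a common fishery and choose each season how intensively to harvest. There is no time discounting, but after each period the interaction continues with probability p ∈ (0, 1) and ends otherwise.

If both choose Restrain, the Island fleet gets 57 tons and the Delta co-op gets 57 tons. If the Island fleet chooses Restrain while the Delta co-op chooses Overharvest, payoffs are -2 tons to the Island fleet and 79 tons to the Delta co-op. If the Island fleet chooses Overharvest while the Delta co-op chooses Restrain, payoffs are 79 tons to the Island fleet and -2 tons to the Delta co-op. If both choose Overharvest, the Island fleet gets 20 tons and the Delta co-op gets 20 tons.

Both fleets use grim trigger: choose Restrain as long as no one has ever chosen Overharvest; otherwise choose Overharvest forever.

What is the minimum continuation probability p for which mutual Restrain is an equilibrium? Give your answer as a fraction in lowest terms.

22/59

With no time discounting, the continuation probability p plays the role of the discount factor.
Grim-trigger IC: 57/(1−p) ≥ 79 + 20p/(1−p) ⇒ p ≥ (79−57)/(79−20) = 22/59.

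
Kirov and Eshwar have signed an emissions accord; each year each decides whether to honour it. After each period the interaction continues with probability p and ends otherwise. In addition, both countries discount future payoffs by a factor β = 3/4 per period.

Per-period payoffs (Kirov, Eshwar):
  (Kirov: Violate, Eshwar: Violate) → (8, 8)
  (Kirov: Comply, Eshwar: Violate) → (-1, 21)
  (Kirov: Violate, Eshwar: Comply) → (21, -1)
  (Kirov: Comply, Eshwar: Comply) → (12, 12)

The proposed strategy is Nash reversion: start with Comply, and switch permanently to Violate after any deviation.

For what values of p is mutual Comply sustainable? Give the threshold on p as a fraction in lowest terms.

Expected continuation weight on next period's payoff is β·p = 3/4·p, which plays the role of the discount factor.
Cooperation requires 3/4·p ≥ (21−12)/(21−8) = 9/13, hence p ≥ 12/13.

12/13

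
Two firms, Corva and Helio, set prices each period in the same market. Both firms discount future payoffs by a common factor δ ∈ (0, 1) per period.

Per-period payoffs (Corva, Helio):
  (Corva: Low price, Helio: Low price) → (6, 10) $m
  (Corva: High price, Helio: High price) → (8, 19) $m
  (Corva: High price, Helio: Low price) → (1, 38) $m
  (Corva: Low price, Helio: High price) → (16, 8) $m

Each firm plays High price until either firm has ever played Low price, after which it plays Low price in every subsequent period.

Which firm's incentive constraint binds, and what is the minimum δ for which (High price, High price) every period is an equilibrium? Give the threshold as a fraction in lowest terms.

Corva: cooperation gives 8 each period; deviation gives 16 once then 6 forever.
  8/(1−δ) ≥ 16 + 6δ/(1−δ) ⇒ δ ≥ 8/10 = 4/5.
Helio: cooperation gives 19 each period; deviation gives 38 once then 10 forever.
  δ ≥ 19/28.
Both must hold, so the binding constraint is Corva's: δ ≥ 4/5.

Corva; δ ≥ 4/5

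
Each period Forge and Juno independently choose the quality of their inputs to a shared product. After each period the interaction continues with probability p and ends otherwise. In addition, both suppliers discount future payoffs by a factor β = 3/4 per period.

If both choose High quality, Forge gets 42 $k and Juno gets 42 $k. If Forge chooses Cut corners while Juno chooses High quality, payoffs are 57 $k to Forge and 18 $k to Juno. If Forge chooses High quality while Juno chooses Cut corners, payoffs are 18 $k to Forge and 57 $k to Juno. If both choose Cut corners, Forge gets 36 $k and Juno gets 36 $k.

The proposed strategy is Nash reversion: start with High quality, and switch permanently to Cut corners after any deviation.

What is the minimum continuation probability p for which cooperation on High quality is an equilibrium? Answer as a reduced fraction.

Expected continuation weight on next period's payoff is β·p = 3/4·p, which plays the role of the discount factor.
Cooperation requires 3/4·p ≥ (57−42)/(57−36) = 5/7, hence p ≥ 20/21.

20/21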